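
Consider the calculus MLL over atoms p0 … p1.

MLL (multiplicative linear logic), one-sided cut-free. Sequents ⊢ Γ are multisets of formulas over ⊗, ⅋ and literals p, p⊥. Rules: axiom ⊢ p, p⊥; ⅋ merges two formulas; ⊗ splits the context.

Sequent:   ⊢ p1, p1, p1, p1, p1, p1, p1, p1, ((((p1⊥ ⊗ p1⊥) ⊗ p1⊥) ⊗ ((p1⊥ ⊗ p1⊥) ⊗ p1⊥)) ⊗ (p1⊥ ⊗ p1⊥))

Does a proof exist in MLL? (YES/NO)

Proof tree:
[⊗]  ⊢ p1, p1, p1, p1, p1, p1, p1, p1, ((((p1⊥ ⊗ p1⊥) ⊗ p1⊥) ⊗ ((p1⊥ ⊗ p1⊥) ⊗ p1⊥)) ⊗ (p1⊥ ⊗ p1⊥))
  [⊗]  ⊢ p1, p1, p1, p1, p1, p1, (((p1⊥ ⊗ p1⊥) ⊗ p1⊥) ⊗ ((p1⊥ ⊗ p1⊥) ⊗ p1⊥))
    [⊗]  ⊢ p1, p1, p1, ((p1⊥ ⊗ p1⊥) ⊗ p1⊥)
      [⊗]  ⊢ p1, p1, (p1⊥ ⊗ p1⊥)
        [Ax]  ⊢ p1, p1⊥
        [Ax]  ⊢ p1, p1⊥
      [Ax]  ⊢ p1, p1⊥
    [⊗]  ⊢ p1, p1, p1, ((p1⊥ ⊗ p1⊥) ⊗ p1⊥)
      [⊗]  ⊢ p1, p1, (p1⊥ ⊗ p1⊥)
        [Ax]  ⊢ p1, p1⊥
        [Ax]  ⊢ p1, p1⊥
      [Ax]  ⊢ p1, p1⊥
  [⊗]  ⊢ p1, p1, (p1⊥ ⊗ p1⊥)
    [Ax]  ⊢ p1, p1⊥
    [Ax]  ⊢ p1, p1⊥

Result: YES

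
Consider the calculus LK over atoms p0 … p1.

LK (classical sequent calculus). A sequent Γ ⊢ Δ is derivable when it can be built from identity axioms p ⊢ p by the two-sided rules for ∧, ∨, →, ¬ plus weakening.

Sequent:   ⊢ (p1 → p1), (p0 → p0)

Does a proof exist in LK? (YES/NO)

Derivation (root first):
[→R]  ⊢ (p1 → p1), (p0 → p0)
  [→R] p0 ⊢ p0, (p1 → p1)
    [WL] p0, p1 ⊢ p0, p1
      [WR] p0 ⊢ p0, p1
        [Ax] p0 ⊢ p0

Result: YES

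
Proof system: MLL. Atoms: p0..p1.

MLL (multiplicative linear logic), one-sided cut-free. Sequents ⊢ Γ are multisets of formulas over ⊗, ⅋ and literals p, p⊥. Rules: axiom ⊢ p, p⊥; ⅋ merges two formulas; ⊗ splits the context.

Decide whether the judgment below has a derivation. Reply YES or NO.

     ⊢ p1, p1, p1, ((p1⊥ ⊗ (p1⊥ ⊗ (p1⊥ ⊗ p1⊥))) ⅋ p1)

Derivation (root first):
[⅋]  ⊢ p1, p1, p1, ((p1⊥ ⊗ (p1⊥ ⊗ (p1⊥ ⊗ p1⊥))) ⅋ p1)
  [⊗]  ⊢ p1, p1, p1, p1, (p1⊥ ⊗ (p1⊥ ⊗ (p1⊥ ⊗ p1⊥)))
    [Ax]  ⊢ p1, p1⊥
    [⊗]  ⊢ p1, p1, p1, (p1⊥ ⊗ (p1⊥ ⊗ p1⊥))
      [Ax]  ⊢ p1, p1⊥
      [⊗]  ⊢ p1, p1, (p1⊥ ⊗ p1⊥)
        [Ax]  ⊢ p1, p1⊥
        [Ax]  ⊢ p1, p1⊥

Result: YES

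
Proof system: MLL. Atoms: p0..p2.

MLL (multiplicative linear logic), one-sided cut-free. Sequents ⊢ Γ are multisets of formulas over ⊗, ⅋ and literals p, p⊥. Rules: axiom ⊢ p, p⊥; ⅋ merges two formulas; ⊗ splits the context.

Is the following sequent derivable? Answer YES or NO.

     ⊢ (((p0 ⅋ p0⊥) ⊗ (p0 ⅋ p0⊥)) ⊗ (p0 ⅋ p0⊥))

Derivation trace:
[⊗]  ⊢ (((p0 ⅋ p0⊥) ⊗ (p0 ⅋ p0⊥)) ⊗ (p0 ⅋ p0⊥))
  [⊗]  ⊢ ((p0 ⅋ p0⊥) ⊗ (p0 ⅋ p0⊥))
    [⅋]  ⊢ (p0 ⅋ p0⊥)
      [Ax]  ⊢ p0, p0⊥
    [⅋]  ⊢ (p0 ⅋ p0⊥)
      [Ax]  ⊢ p0, p0⊥
  [⅋]  ⊢ (p0 ⅋ p0⊥)
    [Ax]  ⊢ p0, p0⊥

Result: YES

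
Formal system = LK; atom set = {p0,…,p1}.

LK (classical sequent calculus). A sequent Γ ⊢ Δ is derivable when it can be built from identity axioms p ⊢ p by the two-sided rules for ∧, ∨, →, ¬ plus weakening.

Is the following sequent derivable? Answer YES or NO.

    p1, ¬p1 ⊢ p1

Proof tree:
[WR] p1, ¬p1 ⊢ p1
  [¬L] p1, ¬p1 ⊢ 
    [Ax] p1 ⊢ p1

Result: YES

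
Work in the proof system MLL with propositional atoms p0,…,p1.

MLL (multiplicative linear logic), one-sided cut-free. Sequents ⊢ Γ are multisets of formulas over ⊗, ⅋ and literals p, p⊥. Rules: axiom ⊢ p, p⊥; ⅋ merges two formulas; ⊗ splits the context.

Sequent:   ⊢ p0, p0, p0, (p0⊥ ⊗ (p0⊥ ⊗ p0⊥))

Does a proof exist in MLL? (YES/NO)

Proof tree:
[⊗]  ⊢ p0, p0, p0, (p0⊥ ⊗ (p0⊥ ⊗ p0⊥))
  [Ax]  ⊢ p0, p0⊥
  [⊗]  ⊢ p0, p0, (p0⊥ ⊗ p0⊥)
    [Ax]  ⊢ p0, p0⊥
    [Ax]  ⊢ p0, p0⊥

Result: YES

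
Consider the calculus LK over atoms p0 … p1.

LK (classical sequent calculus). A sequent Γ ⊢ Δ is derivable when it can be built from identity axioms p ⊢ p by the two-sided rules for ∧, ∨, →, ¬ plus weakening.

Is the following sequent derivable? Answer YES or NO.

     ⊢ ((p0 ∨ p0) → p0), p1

Proof tree:
[WR]  ⊢ ((p0 ∨ p0) → p0), p1
  [→R]  ⊢ ((p0 ∨ p0) → p0)
    [∨L] (p0 ∨ p0) ⊢ p0
      [Ax] p0 ⊢ p0
      [Ax] p0 ⊢ p0

Result: YES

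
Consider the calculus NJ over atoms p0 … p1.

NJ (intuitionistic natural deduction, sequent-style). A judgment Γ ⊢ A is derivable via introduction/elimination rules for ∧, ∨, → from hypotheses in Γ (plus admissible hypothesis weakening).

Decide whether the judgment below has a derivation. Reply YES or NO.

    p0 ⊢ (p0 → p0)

Derivation trace:
[→I] p0 ⊢ (p0 → p0)
  [Wk] p0, p0 ⊢ p0
    [Ax] p0 ⊢ p0

Result: YES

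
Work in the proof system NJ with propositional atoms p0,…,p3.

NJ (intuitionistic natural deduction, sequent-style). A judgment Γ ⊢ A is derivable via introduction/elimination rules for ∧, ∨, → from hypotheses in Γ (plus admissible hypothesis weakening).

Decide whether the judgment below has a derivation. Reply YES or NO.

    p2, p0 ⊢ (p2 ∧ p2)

Derivation (root first):
[∧I] p2, p0 ⊢ (p2 ∧ p2)
  [Ax] p2 ⊢ p2
  [Wk] p2, p0 ⊢ p2
    [Ax] p2 ⊢ p2

Result: YES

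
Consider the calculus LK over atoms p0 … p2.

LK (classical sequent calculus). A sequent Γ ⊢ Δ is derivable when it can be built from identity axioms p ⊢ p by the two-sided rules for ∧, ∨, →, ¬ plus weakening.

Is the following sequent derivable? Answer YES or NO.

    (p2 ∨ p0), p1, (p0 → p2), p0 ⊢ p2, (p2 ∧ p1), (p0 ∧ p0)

Derivation (root first):
[∧R] (p2 ∨ p0), p1, (p0 → p2), p0 ⊢ p2, (p2 ∧ p1), (p0 ∧ p0)
  [∨L] (p2 ∨ p0) ⊢ p2, p0
    [Ax] p2 ⊢ p2
    [Ax] p0 ⊢ p0
  [WR] p1, p0, (p0 → p2) ⊢ (p2 ∧ p1), p0
    [→L] p1, p0, (p0 → p2) ⊢ (p2 ∧ p1)
      [Ax] p0 ⊢ p0
      [∧R] p1, p2 ⊢ (p2 ∧ p1)
        [Ax] p2 ⊢ p2
        [Ax] p1 ⊢ p1

Result: YES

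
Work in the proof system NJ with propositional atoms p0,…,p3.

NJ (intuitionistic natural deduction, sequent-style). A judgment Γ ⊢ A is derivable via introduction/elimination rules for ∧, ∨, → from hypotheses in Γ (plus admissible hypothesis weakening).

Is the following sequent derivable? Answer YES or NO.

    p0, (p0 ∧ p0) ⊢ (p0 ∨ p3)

Derivation trace:
[∨I₁] p0, (p0 ∧ p0) ⊢ (p0 ∨ p3)
  [Wk] p0, (p0 ∧ p0) ⊢ p0
    [Ax] p0 ⊢ p0

Result: YES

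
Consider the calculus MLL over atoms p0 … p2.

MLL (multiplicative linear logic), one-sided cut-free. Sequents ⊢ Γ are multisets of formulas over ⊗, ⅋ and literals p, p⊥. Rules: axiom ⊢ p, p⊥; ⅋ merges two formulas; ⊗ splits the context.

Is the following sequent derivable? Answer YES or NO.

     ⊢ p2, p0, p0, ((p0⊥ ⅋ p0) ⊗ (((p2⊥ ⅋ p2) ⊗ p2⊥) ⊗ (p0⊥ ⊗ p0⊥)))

Proof tree:
[⊗]  ⊢ p2, p0, p0, ((p0⊥ ⅋ p0) ⊗ (((p2⊥ ⅋ p2) ⊗ p2⊥) ⊗ (p0⊥ ⊗ p0⊥)))
  [⅋]  ⊢ (p0⊥ ⅋ p0)
    [Ax]  ⊢ p0, p0⊥
  [⊗]  ⊢ p2, p0, p0, (((p2⊥ ⅋ p2) ⊗ p2⊥) ⊗ (p0⊥ ⊗ p0⊥))
    [⊗]  ⊢ p2, ((p2⊥ ⅋ p2) ⊗ p2⊥)
      [⅋]  ⊢ (p2⊥ ⅋ p2)
        [Ax]  ⊢ p2, p2⊥
      [Ax]  ⊢ p2, p2⊥
    [⊗]  ⊢ p0, p0, (p0⊥ ⊗ p0⊥)
      [Ax]  ⊢ p0, p0⊥
      [Ax]  ⊢ p0, p0⊥

Result: YES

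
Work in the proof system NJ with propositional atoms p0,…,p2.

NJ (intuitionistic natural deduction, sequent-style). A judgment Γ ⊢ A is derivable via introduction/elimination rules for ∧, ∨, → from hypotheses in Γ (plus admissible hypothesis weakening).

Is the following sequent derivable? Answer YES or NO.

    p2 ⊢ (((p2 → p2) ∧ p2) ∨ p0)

Proof tree:
[∨I₁] p2 ⊢ (((p2 → p2) ∧ p2) ∨ p0)
  [∧I] p2 ⊢ ((p2 → p2) ∧ p2)
    [→I]  ⊢ (p2 → p2)
      [Ax] p2 ⊢ p2
    [Ax] p2 ⊢ p2

Result: YES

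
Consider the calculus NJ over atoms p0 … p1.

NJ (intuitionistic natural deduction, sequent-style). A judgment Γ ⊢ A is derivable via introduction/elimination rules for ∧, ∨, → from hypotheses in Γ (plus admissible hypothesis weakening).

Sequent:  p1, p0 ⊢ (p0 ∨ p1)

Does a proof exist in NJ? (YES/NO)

Proof tree:
[∨I₂] p1, p0 ⊢ (p0 ∨ p1)
  [Wk] p1, p0 ⊢ p1
    [Ax] p1 ⊢ p1

Result: YES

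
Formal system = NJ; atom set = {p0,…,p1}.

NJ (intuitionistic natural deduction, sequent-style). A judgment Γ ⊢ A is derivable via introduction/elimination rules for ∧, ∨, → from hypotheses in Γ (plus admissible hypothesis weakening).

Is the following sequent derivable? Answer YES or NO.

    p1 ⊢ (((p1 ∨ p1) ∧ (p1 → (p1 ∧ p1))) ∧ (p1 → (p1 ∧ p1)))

Derivation (root first):
[∧I] p1 ⊢ (((p1 ∨ p1) ∧ (p1 → (p1 ∧ p1))) ∧ (p1 → (p1 ∧ p1)))
  [∧I] p1 ⊢ ((p1 ∨ p1) ∧ (p1 → (p1 ∧ p1)))
    [∨I₁] p1 ⊢ (p1 ∨ p1)
      [Ax] p1 ⊢ p1
    [→I]  ⊢ (p1 → (p1 ∧ p1))
      [∧I] p1 ⊢ (p1 ∧ p1)
        [Ax] p1 ⊢ p1
        [Ax] p1 ⊢ p1
  [→I]  ⊢ (p1 → (p1 ∧ p1))
    [∧I] p1 ⊢ (p1 ∧ p1)
      [Ax] p1 ⊢ p1
      [Ax] p1 ⊢ p1

Result: YES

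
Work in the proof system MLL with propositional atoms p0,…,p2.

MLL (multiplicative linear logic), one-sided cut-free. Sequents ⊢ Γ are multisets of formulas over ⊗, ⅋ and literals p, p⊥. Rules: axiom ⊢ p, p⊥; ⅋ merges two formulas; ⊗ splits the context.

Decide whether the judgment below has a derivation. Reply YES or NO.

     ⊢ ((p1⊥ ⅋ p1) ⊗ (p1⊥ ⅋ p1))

Derivation trace:
[⊗]  ⊢ ((p1⊥ ⅋ p1) ⊗ (p1⊥ ⅋ p1))
  [⅋]  ⊢ (p1⊥ ⅋ p1)
    [Ax]  ⊢ p1, p1⊥
  [⅋]  ⊢ (p1⊥ ⅋ p1)
    [Ax]  ⊢ p1, p1⊥

Result: YES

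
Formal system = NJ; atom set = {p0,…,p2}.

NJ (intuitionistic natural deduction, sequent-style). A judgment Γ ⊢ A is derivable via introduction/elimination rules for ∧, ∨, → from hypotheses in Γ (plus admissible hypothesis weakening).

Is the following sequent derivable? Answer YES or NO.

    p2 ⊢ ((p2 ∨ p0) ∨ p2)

Proof tree:
[∨I₁] p2 ⊢ ((p2 ∨ p0) ∨ p2)
  [∨I₁] p2 ⊢ (p2 ∨ p0)
    [Ax] p2 ⊢ p2

Result: YES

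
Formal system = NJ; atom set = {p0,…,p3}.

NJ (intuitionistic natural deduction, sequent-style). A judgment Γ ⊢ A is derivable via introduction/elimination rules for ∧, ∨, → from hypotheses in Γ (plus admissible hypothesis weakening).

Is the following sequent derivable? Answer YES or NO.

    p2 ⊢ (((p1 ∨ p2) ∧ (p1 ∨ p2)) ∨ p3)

Derivation (root first):
[∨I₁] p2 ⊢ (((p1 ∨ p2) ∧ (p1 ∨ p2)) ∨ p3)
  [∧I] p2 ⊢ ((p1 ∨ p2) ∧ (p1 ∨ p2))
    [∨I₂] p2 ⊢ (p1 ∨ p2)
      [Ax] p2 ⊢ p2
    [∨I₂] p2 ⊢ (p1 ∨ p2)
      [Ax] p2 ⊢ p2

Result: YES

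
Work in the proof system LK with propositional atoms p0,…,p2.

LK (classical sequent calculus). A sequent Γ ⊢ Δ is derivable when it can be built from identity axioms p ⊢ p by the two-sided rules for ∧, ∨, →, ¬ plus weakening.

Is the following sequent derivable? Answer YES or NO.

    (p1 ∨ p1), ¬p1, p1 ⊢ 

Derivation trace:
[WL] (p1 ∨ p1), ¬p1, p1 ⊢ 
  [¬L] (p1 ∨ p1), ¬p1 ⊢ 
    [∨L] (p1 ∨ p1) ⊢ p1
      [Ax] p1 ⊢ p1
      [Ax] p1 ⊢ p1

Result: YES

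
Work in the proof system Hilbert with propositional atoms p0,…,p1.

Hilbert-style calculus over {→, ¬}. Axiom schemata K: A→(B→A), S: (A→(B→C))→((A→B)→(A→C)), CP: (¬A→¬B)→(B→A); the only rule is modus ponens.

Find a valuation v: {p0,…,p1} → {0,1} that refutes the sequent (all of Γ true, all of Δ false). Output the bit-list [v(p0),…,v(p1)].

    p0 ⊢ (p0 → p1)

Search for a countermodel by truth-table:
  v=00: Γ:[p0=F] Δ:[(p0 → p1)=T] refutes=False
  v=01: Γ:[p0=F] Δ:[(p0 → p1)=T] refutes=False
  v=10: Γ:[p0=T] Δ:[(p0 → p1)=F] refutes=True  ← countermodel

Result: [1, 0]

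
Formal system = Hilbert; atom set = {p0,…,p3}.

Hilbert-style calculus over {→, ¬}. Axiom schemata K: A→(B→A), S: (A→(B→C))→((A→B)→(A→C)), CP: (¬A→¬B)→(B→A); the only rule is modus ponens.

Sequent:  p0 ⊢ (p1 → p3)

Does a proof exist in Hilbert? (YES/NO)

Search for a countermodel by truth-table:
  v=0000: Γ:[p0=F] Δ:[(p1 → p3)=T] refutes=False
  v=0001: Γ:[p0=F] Δ:[(p1 → p3)=T] refutes=False
  v=0010: Γ:[p0=F] Δ:[(p1 → p3)=T] refutes=False
  v=0011: Γ:[p0=F] Δ:[(p1 → p3)=T] refutes=False
  v=0100: Γ:[p0=F] Δ:[(p1 → p3)=F] refutes=False
  v=0101: Γ:[p0=F] Δ:[(p1 → p3)=T] refutes=False
  v=0110: Γ:[p0=F] Δ:[(p1 → p3)=F] refutes=False
  v=0111: Γ:[p0=F] Δ:[(p1 → p3)=T] refutes=False
  v=1000: Γ:[p0=T] Δ:[(p1 → p3)=T] refutes=False
  v=1001: Γ:[p0=T] Δ:[(p1 → p3)=T] refutes=False
  v=1010: Γ:[p0=T] Δ:[(p1 → p3)=T] refutes=False
  v=1011: Γ:[p0=T] Δ:[(p1 → p3)=T] refutes=False
  v=1100: Γ:[p0=T] Δ:[(p1 → p3)=F] refutes=True  ← countermodel

Result: NO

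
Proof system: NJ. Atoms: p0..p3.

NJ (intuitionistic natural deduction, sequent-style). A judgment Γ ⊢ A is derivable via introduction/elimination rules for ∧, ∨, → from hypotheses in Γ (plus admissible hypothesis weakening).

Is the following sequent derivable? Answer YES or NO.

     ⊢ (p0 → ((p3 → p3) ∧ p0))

Proof tree:
[→I]  ⊢ (p0 → ((p3 → p3) ∧ p0))
  [∧I] p0 ⊢ ((p3 → p3) ∧ p0)
    [→I]  ⊢ (p3 → p3)
      [Ax] p3 ⊢ p3
    [Ax] p0 ⊢ p0

Result: YES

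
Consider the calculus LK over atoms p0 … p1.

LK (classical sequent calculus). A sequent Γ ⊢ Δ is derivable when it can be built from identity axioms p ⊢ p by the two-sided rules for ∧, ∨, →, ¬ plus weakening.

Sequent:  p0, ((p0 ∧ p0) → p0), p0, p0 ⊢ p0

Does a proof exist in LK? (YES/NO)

Proof tree:
[WL] p0, ((p0 ∧ p0) → p0), p0, p0 ⊢ p0
  [WL] p0, ((p0 ∧ p0) → p0), p0 ⊢ p0
    [→L] p0, ((p0 ∧ p0) → p0) ⊢ p0
      [∧R] p0 ⊢ (p0 ∧ p0)
        [Ax] p0 ⊢ p0
        [Ax] p0 ⊢ p0
      [Ax] p0 ⊢ p0

Result: YES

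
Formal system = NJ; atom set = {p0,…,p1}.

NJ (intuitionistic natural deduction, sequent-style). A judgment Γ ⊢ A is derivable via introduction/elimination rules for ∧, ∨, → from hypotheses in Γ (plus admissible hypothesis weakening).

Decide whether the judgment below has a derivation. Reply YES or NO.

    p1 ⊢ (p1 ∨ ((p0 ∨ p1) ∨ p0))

Proof tree:
[∨I₂] p1 ⊢ (p1 ∨ ((p0 ∨ p1) ∨ p0))
  [∨I₁] p1 ⊢ ((p0 ∨ p1) ∨ p0)
    [∨I₂] p1 ⊢ (p0 ∨ p1)
      [Ax] p1 ⊢ p1

Result: YES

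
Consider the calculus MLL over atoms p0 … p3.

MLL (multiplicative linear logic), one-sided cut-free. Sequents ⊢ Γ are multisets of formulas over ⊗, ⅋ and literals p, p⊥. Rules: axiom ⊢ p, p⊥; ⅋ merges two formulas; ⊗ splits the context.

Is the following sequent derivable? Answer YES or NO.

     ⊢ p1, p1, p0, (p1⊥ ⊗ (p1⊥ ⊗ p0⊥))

Derivation trace:
[⊗]  ⊢ p1, p1, p0, (p1⊥ ⊗ (p1⊥ ⊗ p0⊥))
  [Ax]  ⊢ p1, p1⊥
  [⊗]  ⊢ p1, p0, (p1⊥ ⊗ p0⊥)
    [Ax]  ⊢ p1, p1⊥
    [Ax]  ⊢ p0, p0⊥

Result: YES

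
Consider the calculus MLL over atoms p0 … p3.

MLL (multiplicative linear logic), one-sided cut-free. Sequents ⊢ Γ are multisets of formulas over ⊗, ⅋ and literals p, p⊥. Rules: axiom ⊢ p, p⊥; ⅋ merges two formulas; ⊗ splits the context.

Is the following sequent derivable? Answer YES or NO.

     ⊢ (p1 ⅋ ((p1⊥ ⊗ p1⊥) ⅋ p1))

Proof tree:
[⅋]  ⊢ (p1 ⅋ ((p1⊥ ⊗ p1⊥) ⅋ p1))
  [⅋]  ⊢ p1, ((p1⊥ ⊗ p1⊥) ⅋ p1)
    [⊗]  ⊢ p1, p1, (p1⊥ ⊗ p1⊥)
      [Ax]  ⊢ p1, p1⊥
      [Ax]  ⊢ p1, p1⊥

Result: YES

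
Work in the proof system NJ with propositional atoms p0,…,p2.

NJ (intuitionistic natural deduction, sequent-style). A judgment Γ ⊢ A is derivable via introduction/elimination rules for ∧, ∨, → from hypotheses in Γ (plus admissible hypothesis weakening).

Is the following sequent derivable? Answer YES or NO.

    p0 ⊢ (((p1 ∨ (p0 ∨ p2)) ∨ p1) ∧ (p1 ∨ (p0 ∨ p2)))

Proof tree:
[∧I] p0 ⊢ (((p1 ∨ (p0 ∨ p2)) ∨ p1) ∧ (p1 ∨ (p0 ∨ p2)))
  [∨I₁] p0 ⊢ ((p1 ∨ (p0 ∨ p2)) ∨ p1)
    [∨I₂] p0 ⊢ (p1 ∨ (p0 ∨ p2))
      [∨I₁] p0 ⊢ (p0 ∨ p2)
        [Ax] p0 ⊢ p0
  [∨I₂] p0 ⊢ (p1 ∨ (p0 ∨ p2))
    [∨I₁] p0 ⊢ (p0 ∨ p2)
      [Ax] p0 ⊢ p0

Result: YES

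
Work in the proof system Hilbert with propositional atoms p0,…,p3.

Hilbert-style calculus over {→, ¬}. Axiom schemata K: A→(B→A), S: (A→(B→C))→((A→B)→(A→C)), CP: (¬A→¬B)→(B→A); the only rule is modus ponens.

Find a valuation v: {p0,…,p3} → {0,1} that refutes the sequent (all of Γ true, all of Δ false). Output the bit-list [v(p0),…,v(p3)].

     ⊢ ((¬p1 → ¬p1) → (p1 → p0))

Truth-table refutation:
  v=0000: Γ:[] Δ:[((¬p1 → ¬p1) → (p1 → p0))=T] refutes=False
  v=0001: Γ:[] Δ:[((¬p1 → ¬p1) → (p1 → p0))=T] refutes=False
  v=0010: Γ:[] Δ:[((¬p1 → ¬p1) → (p1 → p0))=T] refutes=False
  v=0011: Γ:[] Δ:[((¬p1 → ¬p1) → (p1 → p0))=T] refutes=False
  v=0100: Γ:[] Δ:[((¬p1 → ¬p1) → (p1 → p0))=F] refutes=True  ← countermodel

Result: [0, 1, 0, 0]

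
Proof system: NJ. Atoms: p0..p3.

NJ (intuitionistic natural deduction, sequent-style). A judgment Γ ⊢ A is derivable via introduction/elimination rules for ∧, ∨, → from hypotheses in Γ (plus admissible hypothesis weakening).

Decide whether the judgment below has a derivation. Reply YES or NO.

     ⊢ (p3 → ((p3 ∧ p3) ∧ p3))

Derivation trace:
[→I]  ⊢ (p3 → ((p3 ∧ p3) ∧ p3))
  [∧I] p3 ⊢ ((p3 ∧ p3) ∧ p3)
    [∧I] p3 ⊢ (p3 ∧ p3)
      [Ax] p3 ⊢ p3
      [Ax] p3 ⊢ p3
    [Ax] p3 ⊢ p3

Result: YES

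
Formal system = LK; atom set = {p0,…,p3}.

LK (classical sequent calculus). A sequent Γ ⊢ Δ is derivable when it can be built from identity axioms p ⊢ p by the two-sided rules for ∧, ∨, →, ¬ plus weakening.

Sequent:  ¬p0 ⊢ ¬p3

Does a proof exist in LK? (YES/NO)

Enumerate valuations to refute Γ ⊢ Δ:
  v=0000: Γ:[¬p0=T] Δ:[¬p3=T] refutes=False
  v=0001: Γ:[¬p0=T] Δ:[¬p3=F] refutes=True  ← countermodel

Result: NO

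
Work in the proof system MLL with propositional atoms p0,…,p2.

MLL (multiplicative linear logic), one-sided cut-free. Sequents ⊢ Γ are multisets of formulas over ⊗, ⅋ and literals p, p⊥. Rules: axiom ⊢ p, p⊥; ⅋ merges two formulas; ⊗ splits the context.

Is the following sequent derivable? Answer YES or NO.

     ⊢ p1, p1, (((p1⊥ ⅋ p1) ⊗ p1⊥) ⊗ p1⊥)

Derivation (root first):
[⊗]  ⊢ p1, p1, (((p1⊥ ⅋ p1) ⊗ p1⊥) ⊗ p1⊥)
  [⊗]  ⊢ p1, ((p1⊥ ⅋ p1) ⊗ p1⊥)
    [⅋]  ⊢ (p1⊥ ⅋ p1)
      [Ax]  ⊢ p1, p1⊥
    [Ax]  ⊢ p1, p1⊥
  [Ax]  ⊢ p1, p1⊥

Result: YES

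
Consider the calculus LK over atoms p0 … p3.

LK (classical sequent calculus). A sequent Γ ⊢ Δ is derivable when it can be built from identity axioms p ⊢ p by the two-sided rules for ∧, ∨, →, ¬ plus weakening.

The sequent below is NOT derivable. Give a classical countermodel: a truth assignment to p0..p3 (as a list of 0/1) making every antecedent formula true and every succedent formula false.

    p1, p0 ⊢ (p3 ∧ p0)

Search for a countermodel by truth-table:
  v=0000: Γ:[p1=F, p0=F] Δ:[(p3 ∧ p0)=F] refutes=False
  v=0001: Γ:[p1=F, p0=F] Δ:[(p3 ∧ p0)=F] refutes=False
  v=0010: Γ:[p1=F, p0=F] Δ:[(p3 ∧ p0)=F] refutes=False
  v=0011: Γ:[p1=F, p0=F] Δ:[(p3 ∧ p0)=F] refutes=False
  v=0100: Γ:[p1=T, p0=F] Δ:[(p3 ∧ p0)=F] refutes=False
  v=0101: Γ:[p1=T, p0=F] Δ:[(p3 ∧ p0)=F] refutes=False
  v=0110: Γ:[p1=T, p0=F] Δ:[(p3 ∧ p0)=F] refutes=False
  v=0111: Γ:[p1=T, p0=F] Δ:[(p3 ∧ p0)=F] refutes=False
  v=1000: Γ:[p1=F, p0=T] Δ:[(p3 ∧ p0)=F] refutes=False
  v=1001: Γ:[p1=F, p0=T] Δ:[(p3 ∧ p0)=T] refutes=False
  v=1010: Γ:[p1=F, p0=T] Δ:[(p3 ∧ p0)=F] refutes=False
  v=1011: Γ:[p1=F, p0=T] Δ:[(p3 ∧ p0)=T] refutes=False
  v=1100: Γ:[p1=T, p0=T] Δ:[(p3 ∧ p0)=F] refutes=True  ← countermodel

Result: [1, 1, 0, 0]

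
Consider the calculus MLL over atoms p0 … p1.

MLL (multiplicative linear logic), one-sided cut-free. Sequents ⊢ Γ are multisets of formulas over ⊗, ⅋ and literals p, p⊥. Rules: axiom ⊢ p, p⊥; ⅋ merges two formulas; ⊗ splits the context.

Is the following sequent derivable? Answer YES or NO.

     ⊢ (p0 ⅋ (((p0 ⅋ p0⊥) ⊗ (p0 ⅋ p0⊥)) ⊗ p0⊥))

Proof tree:
[⅋]  ⊢ (p0 ⅋ (((p0 ⅋ p0⊥) ⊗ (p0 ⅋ p0⊥)) ⊗ p0⊥))
  [⊗]  ⊢ p0, (((p0 ⅋ p0⊥) ⊗ (p0 ⅋ p0⊥)) ⊗ p0⊥)
    [⊗]  ⊢ ((p0 ⅋ p0⊥) ⊗ (p0 ⅋ p0⊥))
      [⅋]  ⊢ (p0 ⅋ p0⊥)
        [Ax]  ⊢ p0, p0⊥
      [⅋]  ⊢ (p0 ⅋ p0⊥)
        [Ax]  ⊢ p0, p0⊥
    [Ax]  ⊢ p0, p0⊥

Result: YES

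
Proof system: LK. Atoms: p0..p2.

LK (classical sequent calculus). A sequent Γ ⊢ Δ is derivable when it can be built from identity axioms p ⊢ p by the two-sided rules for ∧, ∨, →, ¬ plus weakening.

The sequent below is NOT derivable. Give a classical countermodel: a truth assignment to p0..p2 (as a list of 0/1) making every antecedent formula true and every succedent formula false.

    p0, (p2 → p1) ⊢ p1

Enumerate valuations to refute Γ ⊢ Δ:
  v=000: Γ:[p0=F, (p2 → p1)=T] Δ:[p1=F] refutes=False
  v=001: Γ:[p0=F, (p2 → p1)=F] Δ:[p1=F] refutes=False
  v=010: Γ:[p0=F, (p2 → p1)=T] Δ:[p1=T] refutes=False
  v=011: Γ:[p0=F, (p2 → p1)=T] Δ:[p1=T] refutes=False
  v=100: Γ:[p0=T, (p2 → p1)=T] Δ:[p1=F] refutes=True  ← countermodel

Result: [1, 0, 0]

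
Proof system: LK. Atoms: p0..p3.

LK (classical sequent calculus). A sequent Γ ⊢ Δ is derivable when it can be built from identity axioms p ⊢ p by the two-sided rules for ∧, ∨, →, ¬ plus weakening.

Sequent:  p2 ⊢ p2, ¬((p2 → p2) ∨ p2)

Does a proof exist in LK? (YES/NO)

Derivation trace:
[¬R] p2 ⊢ p2, ¬((p2 → p2) ∨ p2)
  [∨L] p2, ((p2 → p2) ∨ p2) ⊢ p2
    [→L] p2, (p2 → p2) ⊢ p2
      [Ax] p2 ⊢ p2
      [Ax] p2 ⊢ p2
    [Ax] p2 ⊢ p2

Result: YES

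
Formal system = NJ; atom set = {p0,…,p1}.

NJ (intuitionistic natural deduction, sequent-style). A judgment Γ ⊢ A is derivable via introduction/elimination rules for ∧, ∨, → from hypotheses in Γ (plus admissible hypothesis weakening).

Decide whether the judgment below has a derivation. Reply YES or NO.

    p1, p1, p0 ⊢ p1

Proof tree:
[Wk] p1, p1, p0 ⊢ p1
  [Wk] p1, p1 ⊢ p1
    [Ax] p1 ⊢ p1

Result: YES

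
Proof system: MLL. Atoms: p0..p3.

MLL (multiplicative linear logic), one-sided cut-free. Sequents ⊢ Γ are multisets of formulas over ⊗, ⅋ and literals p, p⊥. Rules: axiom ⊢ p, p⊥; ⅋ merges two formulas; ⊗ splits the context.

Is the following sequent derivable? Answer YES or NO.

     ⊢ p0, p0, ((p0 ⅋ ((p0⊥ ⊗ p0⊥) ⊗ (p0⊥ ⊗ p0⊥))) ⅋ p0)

Proof tree:
[⅋]  ⊢ p0, p0, ((p0 ⅋ ((p0⊥ ⊗ p0⊥) ⊗ (p0⊥ ⊗ p0⊥))) ⅋ p0)
  [⅋]  ⊢ p0, p0, p0, (p0 ⅋ ((p0⊥ ⊗ p0⊥) ⊗ (p0⊥ ⊗ p0⊥)))
    [⊗]  ⊢ p0, p0, p0, p0, ((p0⊥ ⊗ p0⊥) ⊗ (p0⊥ ⊗ p0⊥))
      [⊗]  ⊢ p0, p0, (p0⊥ ⊗ p0⊥)
        [Ax]  ⊢ p0, p0⊥
        [Ax]  ⊢ p0, p0⊥
      [⊗]  ⊢ p0, p0, (p0⊥ ⊗ p0⊥)
        [Ax]  ⊢ p0, p0⊥
        [Ax]  ⊢ p0, p0⊥

Result: YES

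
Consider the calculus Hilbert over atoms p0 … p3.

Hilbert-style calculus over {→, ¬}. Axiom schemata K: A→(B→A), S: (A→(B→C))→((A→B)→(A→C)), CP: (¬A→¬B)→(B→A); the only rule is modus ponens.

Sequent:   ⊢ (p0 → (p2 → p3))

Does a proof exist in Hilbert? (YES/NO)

Search for a countermodel by truth-table:
  v=0000: Γ:[] Δ:[(p0 → (p2 → p3))=T] refutes=False
  v=0001: Γ:[] Δ:[(p0 → (p2 → p3))=T] refutes=False
  v=0010: Γ:[] Δ:[(p0 → (p2 → p3))=T] refutes=False
  v=0011: Γ:[] Δ:[(p0 → (p2 → p3))=T] refutes=False
  v=0100: Γ:[] Δ:[(p0 → (p2 → p3))=T] refutes=False
  v=0101: Γ:[] Δ:[(p0 → (p2 → p3))=T] refutes=False
  v=0110: Γ:[] Δ:[(p0 → (p2 → p3))=T] refutes=False
  v=0111: Γ:[] Δ:[(p0 → (p2 → p3))=T] refutes=False
  v=1000: Γ:[] Δ:[(p0 → (p2 → p3))=T] refutes=False
  v=1001: Γ:[] Δ:[(p0 → (p2 → p3))=T] refutes=False
  v=1010: Γ:[] Δ:[(p0 → (p2 → p3))=F] refutes=True  ← countermodel

Result: NO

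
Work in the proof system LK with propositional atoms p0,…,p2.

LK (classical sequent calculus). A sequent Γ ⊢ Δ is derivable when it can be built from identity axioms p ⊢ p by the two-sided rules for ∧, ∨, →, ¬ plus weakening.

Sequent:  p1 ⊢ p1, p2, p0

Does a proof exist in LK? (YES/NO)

Derivation trace:
[WR] p1 ⊢ p1, p2, p0
  [WR] p1 ⊢ p1, p2
    [Ax] p1 ⊢ p1

Result: YES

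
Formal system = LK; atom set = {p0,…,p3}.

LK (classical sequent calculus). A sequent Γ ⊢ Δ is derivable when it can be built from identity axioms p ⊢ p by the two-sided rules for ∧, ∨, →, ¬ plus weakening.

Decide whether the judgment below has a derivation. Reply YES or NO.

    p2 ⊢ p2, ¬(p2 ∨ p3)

Derivation (root first):
[¬R] p2 ⊢ p2, ¬(p2 ∨ p3)
  [∨L] p2, (p2 ∨ p3) ⊢ p2
    [Ax] p2 ⊢ p2
    [WL] p2, p3 ⊢ p2
      [Ax] p2 ⊢ p2

Result: YES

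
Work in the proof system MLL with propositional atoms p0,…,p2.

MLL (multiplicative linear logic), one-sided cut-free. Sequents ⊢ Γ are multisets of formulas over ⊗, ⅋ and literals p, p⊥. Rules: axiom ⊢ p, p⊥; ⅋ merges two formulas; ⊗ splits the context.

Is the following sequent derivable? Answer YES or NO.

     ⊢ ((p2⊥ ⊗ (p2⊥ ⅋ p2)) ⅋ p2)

Proof tree:
[⅋]  ⊢ ((p2⊥ ⊗ (p2⊥ ⅋ p2)) ⅋ p2)
  [⊗]  ⊢ p2, (p2⊥ ⊗ (p2⊥ ⅋ p2))
    [Ax]  ⊢ p2, p2⊥
    [⅋]  ⊢ (p2⊥ ⅋ p2)
      [Ax]  ⊢ p2, p2⊥

Result: YES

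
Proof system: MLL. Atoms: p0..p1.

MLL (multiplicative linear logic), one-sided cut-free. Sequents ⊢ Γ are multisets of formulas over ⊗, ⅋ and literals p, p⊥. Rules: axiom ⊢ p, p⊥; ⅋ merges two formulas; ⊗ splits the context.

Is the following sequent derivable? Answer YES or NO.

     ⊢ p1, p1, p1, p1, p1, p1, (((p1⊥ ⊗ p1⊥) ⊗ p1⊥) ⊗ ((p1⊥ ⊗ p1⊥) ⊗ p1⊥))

Derivation trace:
[⊗]  ⊢ p1, p1, p1, p1, p1, p1, (((p1⊥ ⊗ p1⊥) ⊗ p1⊥) ⊗ ((p1⊥ ⊗ p1⊥) ⊗ p1⊥))
  [⊗]  ⊢ p1, p1, p1, ((p1⊥ ⊗ p1⊥) ⊗ p1⊥)
    [⊗]  ⊢ p1, p1, (p1⊥ ⊗ p1⊥)
      [Ax]  ⊢ p1, p1⊥
      [Ax]  ⊢ p1, p1⊥
    [Ax]  ⊢ p1, p1⊥
  [⊗]  ⊢ p1, p1, p1, ((p1⊥ ⊗ p1⊥) ⊗ p1⊥)
    [⊗]  ⊢ p1, p1, (p1⊥ ⊗ p1⊥)
      [Ax]  ⊢ p1, p1⊥
      [Ax]  ⊢ p1, p1⊥
    [Ax]  ⊢ p1, p1⊥

Result: YES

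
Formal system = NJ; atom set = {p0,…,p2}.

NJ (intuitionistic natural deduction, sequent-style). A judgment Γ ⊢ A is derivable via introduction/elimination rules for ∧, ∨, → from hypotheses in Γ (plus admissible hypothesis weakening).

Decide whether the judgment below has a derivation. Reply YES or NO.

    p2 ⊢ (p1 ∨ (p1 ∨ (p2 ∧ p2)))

Derivation trace:
[∨I₂] p2 ⊢ (p1 ∨ (p1 ∨ (p2 ∧ p2)))
  [∨I₂] p2 ⊢ (p1 ∨ (p2 ∧ p2))
    [∧I] p2 ⊢ (p2 ∧ p2)
      [Ax] p2 ⊢ p2
      [Ax] p2 ⊢ p2

Result: YES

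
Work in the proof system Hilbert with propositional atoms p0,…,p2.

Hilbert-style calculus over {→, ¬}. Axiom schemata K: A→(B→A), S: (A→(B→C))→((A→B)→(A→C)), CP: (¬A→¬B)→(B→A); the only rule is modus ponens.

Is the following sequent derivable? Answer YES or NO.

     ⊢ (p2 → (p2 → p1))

Enumerate valuations to refute Γ ⊢ Δ:
  v=000: Γ:[] Δ:[(p2 → (p2 → p1))=T] refutes=False
  v=001: Γ:[] Δ:[(p2 → (p2 → p1))=F] refutes=True  ← countermodel

Result: NO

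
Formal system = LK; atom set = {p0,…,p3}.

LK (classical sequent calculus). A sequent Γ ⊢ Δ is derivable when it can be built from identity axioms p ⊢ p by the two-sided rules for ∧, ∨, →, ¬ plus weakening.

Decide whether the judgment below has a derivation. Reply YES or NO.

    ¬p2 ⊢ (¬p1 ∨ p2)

Search for a countermodel by truth-table:
  v=0000: Γ:[¬p2=T] Δ:[(¬p1 ∨ p2)=T] refutes=False
  v=0001: Γ:[¬p2=T] Δ:[(¬p1 ∨ p2)=T] refutes=False
  v=0010: Γ:[¬p2=F] Δ:[(¬p1 ∨ p2)=T] refutes=False
  v=0011: Γ:[¬p2=F] Δ:[(¬p1 ∨ p2)=T] refutes=False
  v=0100: Γ:[¬p2=T] Δ:[(¬p1 ∨ p2)=F] refutes=True  ← countermodel

Result: NO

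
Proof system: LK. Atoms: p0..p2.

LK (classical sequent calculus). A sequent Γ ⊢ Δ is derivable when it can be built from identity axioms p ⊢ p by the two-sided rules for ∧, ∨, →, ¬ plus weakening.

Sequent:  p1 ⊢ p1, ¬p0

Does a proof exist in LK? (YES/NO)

Derivation trace:
[¬R] p1 ⊢ p1, ¬p0
  [WL] p1, p0 ⊢ p1
    [Ax] p1 ⊢ p1

Result: YES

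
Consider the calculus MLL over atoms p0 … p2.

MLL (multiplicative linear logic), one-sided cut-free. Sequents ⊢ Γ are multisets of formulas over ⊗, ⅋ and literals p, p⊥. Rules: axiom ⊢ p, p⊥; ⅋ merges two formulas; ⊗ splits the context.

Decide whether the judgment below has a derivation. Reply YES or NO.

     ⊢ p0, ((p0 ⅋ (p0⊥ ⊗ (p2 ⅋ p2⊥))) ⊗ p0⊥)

Derivation (root first):
[⊗]  ⊢ p0, ((p0 ⅋ (p0⊥ ⊗ (p2 ⅋ p2⊥))) ⊗ p0⊥)
  [⅋]  ⊢ (p0 ⅋ (p0⊥ ⊗ (p2 ⅋ p2⊥)))
    [⊗]  ⊢ p0, (p0⊥ ⊗ (p2 ⅋ p2⊥))
      [Ax]  ⊢ p0, p0⊥
      [⅋]  ⊢ (p2 ⅋ p2⊥)
        [Ax]  ⊢ p2, p2⊥
  [Ax]  ⊢ p0, p0⊥

Result: YES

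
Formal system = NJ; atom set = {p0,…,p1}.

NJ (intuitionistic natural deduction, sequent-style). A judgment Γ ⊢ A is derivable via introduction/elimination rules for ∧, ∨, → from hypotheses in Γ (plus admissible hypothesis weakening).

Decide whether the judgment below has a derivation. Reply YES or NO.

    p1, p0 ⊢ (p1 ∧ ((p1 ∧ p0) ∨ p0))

Derivation trace:
[∧I] p1, p0 ⊢ (p1 ∧ ((p1 ∧ p0) ∨ p0))
  [Ax] p1 ⊢ p1
  [∨I₁] p1, p0 ⊢ ((p1 ∧ p0) ∨ p0)
    [∧I] p1, p0 ⊢ (p1 ∧ p0)
      [Ax] p1 ⊢ p1
      [Ax] p0 ⊢ p0

Result: YES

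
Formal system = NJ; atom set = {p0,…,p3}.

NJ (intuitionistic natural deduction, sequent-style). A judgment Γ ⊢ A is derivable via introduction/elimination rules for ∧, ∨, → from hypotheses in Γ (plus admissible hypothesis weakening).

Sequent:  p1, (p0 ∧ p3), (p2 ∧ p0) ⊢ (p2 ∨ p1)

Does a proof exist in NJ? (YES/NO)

Derivation (root first):
[Wk] p1, (p0 ∧ p3), (p2 ∧ p0) ⊢ (p2 ∨ p1)
  [Wk] p1, (p0 ∧ p3) ⊢ (p2 ∨ p1)
    [∨I₂] p1 ⊢ (p2 ∨ p1)
      [Ax] p1 ⊢ p1

Result: YES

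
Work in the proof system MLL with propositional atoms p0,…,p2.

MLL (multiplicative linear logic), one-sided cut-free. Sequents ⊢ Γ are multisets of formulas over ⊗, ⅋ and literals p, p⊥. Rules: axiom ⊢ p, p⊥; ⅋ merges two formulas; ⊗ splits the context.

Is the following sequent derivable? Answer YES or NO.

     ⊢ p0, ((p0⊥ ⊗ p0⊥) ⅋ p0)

Derivation trace:
[⅋]  ⊢ p0, ((p0⊥ ⊗ p0⊥) ⅋ p0)
  [⊗]  ⊢ p0, p0, (p0⊥ ⊗ p0⊥)
    [Ax]  ⊢ p0, p0⊥
    [Ax]  ⊢ p0, p0⊥

Result: YES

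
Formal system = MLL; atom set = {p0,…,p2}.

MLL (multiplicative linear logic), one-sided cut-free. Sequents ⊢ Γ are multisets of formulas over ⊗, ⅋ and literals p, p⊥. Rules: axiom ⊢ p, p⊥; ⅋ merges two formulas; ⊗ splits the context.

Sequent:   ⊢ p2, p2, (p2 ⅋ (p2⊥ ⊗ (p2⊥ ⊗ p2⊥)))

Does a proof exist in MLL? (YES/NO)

Derivation (root first):
[⅋]  ⊢ p2, p2, (p2 ⅋ (p2⊥ ⊗ (p2⊥ ⊗ p2⊥)))
  [⊗]  ⊢ p2, p2, p2, (p2⊥ ⊗ (p2⊥ ⊗ p2⊥))
    [Ax]  ⊢ p2, p2⊥
    [⊗]  ⊢ p2, p2, (p2⊥ ⊗ p2⊥)
      [Ax]  ⊢ p2, p2⊥
      [Ax]  ⊢ p2, p2⊥

Result: YES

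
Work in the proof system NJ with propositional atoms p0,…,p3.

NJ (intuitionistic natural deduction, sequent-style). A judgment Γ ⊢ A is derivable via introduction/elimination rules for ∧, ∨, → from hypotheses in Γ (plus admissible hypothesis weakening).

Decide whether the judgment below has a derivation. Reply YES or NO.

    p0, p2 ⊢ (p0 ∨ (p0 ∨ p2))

Derivation (root first):
[∨I₂] p0, p2 ⊢ (p0 ∨ (p0 ∨ p2))
  [Wk] p0, p2 ⊢ (p0 ∨ p2)
    [∨I₁] p0 ⊢ (p0 ∨ p2)
      [Ax] p0 ⊢ p0

Result: YES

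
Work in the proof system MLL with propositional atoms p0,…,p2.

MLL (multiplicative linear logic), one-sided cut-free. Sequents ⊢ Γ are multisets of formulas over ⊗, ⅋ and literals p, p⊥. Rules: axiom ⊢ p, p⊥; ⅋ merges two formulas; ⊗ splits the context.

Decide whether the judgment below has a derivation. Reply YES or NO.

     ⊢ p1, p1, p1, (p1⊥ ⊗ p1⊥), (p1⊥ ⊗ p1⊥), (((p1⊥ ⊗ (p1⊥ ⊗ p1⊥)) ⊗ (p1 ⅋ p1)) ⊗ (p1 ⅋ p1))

Proof tree:
[⊗]  ⊢ p1, p1, p1, (p1⊥ ⊗ p1⊥), (p1⊥ ⊗ p1⊥), (((p1⊥ ⊗ (p1⊥ ⊗ p1⊥)) ⊗ (p1 ⅋ p1)) ⊗ (p1 ⅋ p1))
  [⊗]  ⊢ p1, p1, p1, (p1⊥ ⊗ p1⊥), ((p1⊥ ⊗ (p1⊥ ⊗ p1⊥)) ⊗ (p1 ⅋ p1))
    [⊗]  ⊢ p1, p1, p1, (p1⊥ ⊗ (p1⊥ ⊗ p1⊥))
      [Ax]  ⊢ p1, p1⊥
      [⊗]  ⊢ p1, p1, (p1⊥ ⊗ p1⊥)
        [Ax]  ⊢ p1, p1⊥
        [Ax]  ⊢ p1, p1⊥
    [⅋]  ⊢ (p1⊥ ⊗ p1⊥), (p1 ⅋ p1)
      [⊗]  ⊢ p1, p1, (p1⊥ ⊗ p1⊥)
        [Ax]  ⊢ p1, p1⊥
        [Ax]  ⊢ p1, p1⊥
  [⅋]  ⊢ (p1⊥ ⊗ p1⊥), (p1 ⅋ p1)
    [⊗]  ⊢ p1, p1, (p1⊥ ⊗ p1⊥)
      [Ax]  ⊢ p1, p1⊥
      [Ax]  ⊢ p1, p1⊥

Result: YES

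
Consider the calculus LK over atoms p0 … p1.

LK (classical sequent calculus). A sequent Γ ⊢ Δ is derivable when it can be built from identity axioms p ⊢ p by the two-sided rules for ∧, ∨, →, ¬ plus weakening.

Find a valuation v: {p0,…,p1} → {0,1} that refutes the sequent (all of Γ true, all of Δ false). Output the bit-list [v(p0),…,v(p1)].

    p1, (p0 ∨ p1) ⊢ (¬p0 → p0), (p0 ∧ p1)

Truth-table refutation:
  v=00: Γ:[p1=F, (p0 ∨ p1)=F] Δ:[(¬p0 → p0)=F, (p0 ∧ p1)=F] refutes=False
  v=01: Γ:[p1=T, (p0 ∨ p1)=T] Δ:[(¬p0 → p0)=F, (p0 ∧ p1)=F] refutes=True  ← countermodel

Result: [0, 1]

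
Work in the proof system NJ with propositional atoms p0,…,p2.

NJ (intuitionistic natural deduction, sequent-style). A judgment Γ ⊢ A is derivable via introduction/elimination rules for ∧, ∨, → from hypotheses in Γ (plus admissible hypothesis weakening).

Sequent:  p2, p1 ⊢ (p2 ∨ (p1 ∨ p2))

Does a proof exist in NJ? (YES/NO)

Derivation (root first):
[∨I₂] p2, p1 ⊢ (p2 ∨ (p1 ∨ p2))
  [∨I₂] p2, p1 ⊢ (p1 ∨ p2)
    [Wk] p2, p1 ⊢ p2
      [Ax] p2 ⊢ p2

Result: YES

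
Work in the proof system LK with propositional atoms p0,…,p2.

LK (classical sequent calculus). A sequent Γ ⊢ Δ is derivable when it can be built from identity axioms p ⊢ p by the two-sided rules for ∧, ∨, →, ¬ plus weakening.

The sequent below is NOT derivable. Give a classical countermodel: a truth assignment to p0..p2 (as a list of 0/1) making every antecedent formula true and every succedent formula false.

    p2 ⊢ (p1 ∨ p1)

Enumerate valuations to refute Γ ⊢ Δ:
  v=000: Γ:[p2=F] Δ:[(p1 ∨ p1)=F] refutes=False
  v=001: Γ:[p2=T] Δ:[(p1 ∨ p1)=F] refutes=True  ← countermodel

Result: [0, 0, 1]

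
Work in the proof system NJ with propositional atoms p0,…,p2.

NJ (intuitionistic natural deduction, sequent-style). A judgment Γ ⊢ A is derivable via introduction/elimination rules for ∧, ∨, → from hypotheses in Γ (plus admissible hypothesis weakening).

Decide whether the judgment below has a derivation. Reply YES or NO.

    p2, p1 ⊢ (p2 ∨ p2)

Derivation trace:
[Wk] p2, p1 ⊢ (p2 ∨ p2)
  [∨I₁] p2 ⊢ (p2 ∨ p2)
    [Ax] p2 ⊢ p2

Result: YES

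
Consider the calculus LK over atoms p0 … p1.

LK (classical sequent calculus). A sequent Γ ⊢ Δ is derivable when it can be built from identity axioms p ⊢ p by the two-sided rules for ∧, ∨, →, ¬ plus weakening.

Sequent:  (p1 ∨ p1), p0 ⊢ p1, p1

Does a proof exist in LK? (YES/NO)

Derivation trace:
[WR] (p1 ∨ p1), p0 ⊢ p1, p1
  [WL] (p1 ∨ p1), p0 ⊢ p1
    [∨L] (p1 ∨ p1) ⊢ p1
      [Ax] p1 ⊢ p1
      [Ax] p1 ⊢ p1

Result: YES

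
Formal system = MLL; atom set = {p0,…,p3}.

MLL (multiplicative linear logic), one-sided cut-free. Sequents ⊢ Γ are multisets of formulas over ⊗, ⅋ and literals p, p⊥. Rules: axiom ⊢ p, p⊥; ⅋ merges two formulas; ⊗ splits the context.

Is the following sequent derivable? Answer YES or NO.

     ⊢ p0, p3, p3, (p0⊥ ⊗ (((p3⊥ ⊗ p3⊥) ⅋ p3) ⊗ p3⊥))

Proof tree:
[⊗]  ⊢ p0, p3, p3, (p0⊥ ⊗ (((p3⊥ ⊗ p3⊥) ⅋ p3) ⊗ p3⊥))
  [Ax]  ⊢ p0, p0⊥
  [⊗]  ⊢ p3, p3, (((p3⊥ ⊗ p3⊥) ⅋ p3) ⊗ p3⊥)
    [⅋]  ⊢ p3, ((p3⊥ ⊗ p3⊥) ⅋ p3)
      [⊗]  ⊢ p3, p3, (p3⊥ ⊗ p3⊥)
        [Ax]  ⊢ p3, p3⊥
        [Ax]  ⊢ p3, p3⊥
    [Ax]  ⊢ p3, p3⊥

Result: YES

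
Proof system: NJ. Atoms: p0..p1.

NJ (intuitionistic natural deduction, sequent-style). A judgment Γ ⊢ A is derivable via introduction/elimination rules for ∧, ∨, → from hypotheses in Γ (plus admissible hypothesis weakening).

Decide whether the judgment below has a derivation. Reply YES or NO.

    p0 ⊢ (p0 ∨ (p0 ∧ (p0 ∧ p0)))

Proof tree:
[∨I₂] p0 ⊢ (p0 ∨ (p0 ∧ (p0 ∧ p0)))
  [∧I] p0 ⊢ (p0 ∧ (p0 ∧ p0))
    [Ax] p0 ⊢ p0
    [∧I] p0 ⊢ (p0 ∧ p0)
      [Ax] p0 ⊢ p0
      [Ax] p0 ⊢ p0

Result: YES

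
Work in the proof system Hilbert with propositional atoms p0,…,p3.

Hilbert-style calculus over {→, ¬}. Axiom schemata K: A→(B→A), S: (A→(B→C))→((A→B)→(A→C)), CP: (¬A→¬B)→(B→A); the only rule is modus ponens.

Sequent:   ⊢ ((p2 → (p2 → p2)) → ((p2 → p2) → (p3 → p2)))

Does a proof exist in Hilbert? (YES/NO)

Truth-table refutation:
  v=0000: Γ:[] Δ:[((p2 → (p2 → p2)) → ((p2 → p2) → (p3 → p2)))=T] refutes=False
  v=0001: Γ:[] Δ:[((p2 → (p2 → p2)) → ((p2 → p2) → (p3 → p2)))=F] refutes=True  ← countermodel

Result: NO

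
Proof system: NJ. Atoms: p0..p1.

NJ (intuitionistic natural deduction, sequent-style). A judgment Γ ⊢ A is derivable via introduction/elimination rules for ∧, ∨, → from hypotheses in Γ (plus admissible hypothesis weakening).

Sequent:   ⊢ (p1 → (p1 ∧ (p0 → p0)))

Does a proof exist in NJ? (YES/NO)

Proof tree:
[→I]  ⊢ (p1 → (p1 ∧ (p0 → p0)))
  [∧I] p1 ⊢ (p1 ∧ (p0 → p0))
    [Ax] p1 ⊢ p1
    [→I]  ⊢ (p0 → p0)
      [Ax] p0 ⊢ p0

Result: YES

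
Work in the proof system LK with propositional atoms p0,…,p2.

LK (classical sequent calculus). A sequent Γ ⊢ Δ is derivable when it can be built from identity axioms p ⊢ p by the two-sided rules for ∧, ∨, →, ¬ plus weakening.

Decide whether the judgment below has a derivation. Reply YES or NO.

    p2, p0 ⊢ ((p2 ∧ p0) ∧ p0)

Derivation trace:
[∧R] p2, p0 ⊢ ((p2 ∧ p0) ∧ p0)
  [∧R] p2, p0 ⊢ (p2 ∧ p0)
    [Ax] p2 ⊢ p2
    [Ax] p0 ⊢ p0
  [WL] p0, p0 ⊢ p0
    [Ax] p0 ⊢ p0

Result: YES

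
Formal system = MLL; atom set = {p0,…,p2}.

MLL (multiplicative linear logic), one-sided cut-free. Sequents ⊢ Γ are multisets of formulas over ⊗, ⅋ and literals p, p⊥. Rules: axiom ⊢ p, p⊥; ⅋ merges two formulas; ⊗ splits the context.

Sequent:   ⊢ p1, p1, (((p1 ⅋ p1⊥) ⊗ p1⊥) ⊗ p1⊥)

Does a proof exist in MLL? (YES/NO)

Proof tree:
[⊗]  ⊢ p1, p1, (((p1 ⅋ p1⊥) ⊗ p1⊥) ⊗ p1⊥)
  [⊗]  ⊢ p1, ((p1 ⅋ p1⊥) ⊗ p1⊥)
    [⅋]  ⊢ (p1 ⅋ p1⊥)
      [Ax]  ⊢ p1, p1⊥
    [Ax]  ⊢ p1, p1⊥
  [Ax]  ⊢ p1, p1⊥

Result: YES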